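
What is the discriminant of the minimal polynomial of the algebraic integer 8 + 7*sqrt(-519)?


The element 8 + 7*sqrt(-519) has minimal polynomial:
x^2 - 16*x + 25495
Discriminant = (-16)^2 - 4*(25495)
= 256 - 101980
= -101724

-101724


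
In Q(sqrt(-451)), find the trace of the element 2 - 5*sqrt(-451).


Tr(a + b*sqrt(d)) = (a + b*sqrt(d)) + (a - b*sqrt(d)) = 2a
= 2 * (2)
= 4

4


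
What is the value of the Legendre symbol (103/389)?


p = 389 is prime, so compute (103/389) with the reciprocity algorithm (Jacobi-symbol steps: pull out 2s via (2/n), flip via reciprocity, reduce):
  reciprocity: (103/389) -> +(389/103)
  reduce: (80/103)
  pull out 2: (2/103) = +1  (since 103 mod 8 = 7)
  pull out 2: (2/103) = +1  (since 103 mod 8 = 7)
  pull out 2: (2/103) = +1  (since 103 mod 8 = 7)
  pull out 2: (2/103) = +1  (since 103 mod 8 = 7)
  reciprocity: (5/103) -> +(103/5)
  reduce: (3/5)
  reciprocity: (3/5) -> +(5/3)
  reduce: (2/3)
  pull out 2: (2/3) = -1  (since 3 mod 8 = 3)
  (1/3) = 1
Product of signs = -1
(103/389) = -1

-1


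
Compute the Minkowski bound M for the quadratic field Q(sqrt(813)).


d = 813, d mod 4 = 1, so disc(K) = d = 813; |disc(K)| = 813
Real quadratic field, so n = 2, s = r2 = 0, r1 = 2
M = (n!/n^n) * (4/pi)^s * sqrt(|disc(K)|) = (2!/2^2) * (4/pi)^0 * sqrt(813)
= 0.5 * 1.000000 * 28.513155
= 14.2566

14.2566


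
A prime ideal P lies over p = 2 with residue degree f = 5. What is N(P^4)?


N(P^a) = p^(a*f)
= 2^(4*5)
= 2^20
= 1048576

1048576


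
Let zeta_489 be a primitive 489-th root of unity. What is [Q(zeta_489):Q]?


The degree equals Euler's totient phi(489).
489 = 3 * 163
phi(489) = 324

324


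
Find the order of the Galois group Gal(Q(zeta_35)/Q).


|Gal(Q(zeta_35)/Q)| = phi(35)
= 24

24


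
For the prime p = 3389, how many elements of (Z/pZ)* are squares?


For prime p, the number of non-zero quadratic residues is (p-1)/2.
= (3389-1)/2
= 1694

1694


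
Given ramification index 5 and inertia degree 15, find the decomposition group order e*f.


|D_P| = e * f
= 5 * 15
= 75

75


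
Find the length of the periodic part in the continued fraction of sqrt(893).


Run the CF algorithm for sqrt(893).
a_0 = floor(sqrt(893)) = 29; set m_0=0, q_0=1.
Recurrence: m' = q*a - m,  q' = (d - m'^2)/q,  a' = floor((a_0 + m')/q').
  step 1: m=29, q=52, a=1
  step 2: m=23, q=7, a=7
  step 3: m=26, q=31, a=1
  step 4: m=5, q=28, a=1
  step 5: m=23, q=13, a=4
  step 6: m=29, q=4, a=14
  step 7: m=27, q=41, a=1
  step 8: m=14, q=17, a=2
  step 9: m=20, q=29, a=1
  step 10: m=9, q=28, a=1
  step 11: m=19, q=19, a=2
  step 12: m=19, q=28, a=1
  step 13: m=9, q=29, a=1
  step 14: m=20, q=17, a=2
  step 15: m=14, q=41, a=1
  step 16: m=27, q=4, a=14
  step 17: m=29, q=13, a=4
  step 18: m=23, q=28, a=1
  step 19: m=5, q=31, a=1
  step 20: m=26, q=7, a=7
  step 21: m=23, q=52, a=1
  step 22: m=29, q=1, a=58
a_22 = 2*a_0 = 58, so the period closes here.
sqrt(893) = [29; 1, 7, 1, 1, 4, 14, 1, 2, 1, 1, 2, 1, 1, 2, 1, 14, 4, 1, 1, 7, 1, 58]
Period length = 22

22


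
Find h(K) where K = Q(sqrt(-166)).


K = Q(sqrt(-166)). d mod 4 = 2, so D = disc(K) = 4d = -664
h(K) equals the number of primitive reduced positive-definite forms (a, b, c) = a*x^2 + b*x*y + c*y^2 with b^2 - 4ac = D,
where reduced means |b| <= a <= c, with b >= 0 whenever |b| = a or a = c, and primitive means gcd(a, b, c) = 1.
Reduced forces 3a^2 <= |D| = 664, so 1 <= a <= 14; b must have the parity of D, and c = (b^2 - D)/(4a) must be an integer >= a.
Enumerate a = 1..14, b in [-a, a]:
  a=1: (1, 0, 166)  [1]
  a=2: (2, 0, 83)  [1]
  a=3..4: none
  a=5: (5, -4, 34), (5, 4, 34)  [2]
  a=6: none
  a=7: (7, -6, 25), (7, 6, 25)  [2]
  a=8..9: none
  a=10: (10, -4, 17), (10, 4, 17)  [2]
  a=11..12: none
  a=13: (13, -8, 14), (13, 8, 14)  [2]
  a=14: none
Total reduced forms: 1 + 1 + 2 + 2 + 2 + 2 = 10
h = 10

10


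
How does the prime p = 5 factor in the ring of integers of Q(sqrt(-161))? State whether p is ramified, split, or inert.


K = Q(sqrt(-161)). Since d mod 4 = 3, disc(K) = -644.
Check p | disc: -644 mod 5 = 1.
p does not divide disc. Compute Legendre symbol (d/p):
4^((5-1)/2) mod 5 = 1
(d/p) = 1, so p splits: (p) = P*P' with e=1, f=1, g=2.
Therefore p is split.

split


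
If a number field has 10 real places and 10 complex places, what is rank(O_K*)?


By Dirichlet's unit theorem:
rank = r1 + r2 - 1
= 10 + 10 - 1
= 19

19


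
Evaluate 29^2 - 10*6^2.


x^2 - d*y^2
= 29^2 - 10*6^2
= 841 - 360
= 481

481


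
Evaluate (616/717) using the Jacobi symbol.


Compute (616/717) via quadratic reciprocity:
  pull out 2: (2/717) = -1  (since 717 mod 8 = 5)
  pull out 2: (2/717) = -1  (since 717 mod 8 = 5)
  pull out 2: (2/717) = -1  (since 717 mod 8 = 5)
  reciprocity: (77/717) -> +(717/77)
  reduce: (24/77)
  pull out 2: (2/77) = -1  (since 77 mod 8 = 5)
  pull out 2: (2/77) = -1  (since 77 mod 8 = 5)
  pull out 2: (2/77) = -1  (since 77 mod 8 = 5)
  reciprocity: (3/77) -> +(77/3)
  reduce: (2/3)
  pull out 2: (2/3) = -1  (since 3 mod 8 = 3)
  (1/3) = 1
Product of signs = -1

-1


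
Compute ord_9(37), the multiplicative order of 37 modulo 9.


We want ord_9(37), the smallest k >= 1 with 37^k = 1 mod 9.
n = 9 = 3^2, phi(9) = 6; the order divides phi(n).
Divisors of 6: 1, 2, 3, 6
Repeated squaring mod 9: 37^1 = 1, 37^2 = 1, 37^4 = 1
Test divisors in increasing order:
  k=1: 37^1 = 1 mod 9  <- first divisor giving 1
Order = 1

1


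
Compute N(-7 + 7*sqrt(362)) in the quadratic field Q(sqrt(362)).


N(a + b*sqrt(d)) = a^2 - d*b^2
= (-7)^2 - (362)*(7)^2
= 49 - 17738
= -17689

-17689


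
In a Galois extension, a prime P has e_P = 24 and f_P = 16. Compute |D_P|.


|D_P| = e * f
= 24 * 16
= 384

384


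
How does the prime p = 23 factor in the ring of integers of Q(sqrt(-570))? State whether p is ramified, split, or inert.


K = Q(sqrt(-570)). Since d mod 4 = 2, disc(K) = -2280.
Check p | disc: -2280 mod 23 = 20.
p does not divide disc. Compute Legendre symbol (d/p):
5^((23-1)/2) mod 23 = -1
(d/p) = -1, so p is inert: (p) stays prime with e=1, f=2, g=1.
Therefore p is inert.

inert


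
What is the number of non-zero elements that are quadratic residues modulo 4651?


For prime p, the number of non-zero quadratic residues is (p-1)/2.
= (4651-1)/2
= 2325

2325


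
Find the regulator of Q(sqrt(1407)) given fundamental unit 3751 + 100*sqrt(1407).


epsilon = 3751 + 100*sqrt(1407)
= 7501.9999
R = ln(7501.9999)
= 8.9229

8.9229


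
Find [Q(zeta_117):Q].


The degree equals Euler's totient phi(117).
117 = 3^2 * 13
phi(117) = 72

72


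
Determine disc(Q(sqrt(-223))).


For K = Q(sqrt(d)) with d squarefree: disc(K) = d if d = 1 mod 4, and disc(K) = 4d if d = 2 or 3 mod 4.
Here d = -223, and d mod 4 = 1.
d = 1 mod 4 (O_K = Z[(1+sqrt(d))/2]), so disc(K) = d = -223

-223


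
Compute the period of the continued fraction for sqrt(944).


Run the CF algorithm for sqrt(944).
a_0 = floor(sqrt(944)) = 30; set m_0=0, q_0=1.
Recurrence: m' = q*a - m,  q' = (d - m'^2)/q,  a' = floor((a_0 + m')/q').
  step 1: m=30, q=44, a=1
  step 2: m=14, q=17, a=2
  step 3: m=20, q=32, a=1
  step 4: m=12, q=25, a=1
  step 5: m=13, q=31, a=1
  step 6: m=18, q=20, a=2
  step 7: m=22, q=23, a=2
  step 8: m=24, q=16, a=3
  step 9: m=24, q=23, a=2
  step 10: m=22, q=20, a=2
  step 11: m=18, q=31, a=1
  step 12: m=13, q=25, a=1
  step 13: m=12, q=32, a=1
  step 14: m=20, q=17, a=2
  step 15: m=14, q=44, a=1
  step 16: m=30, q=1, a=60
a_16 = 2*a_0 = 60, so the period closes here.
sqrt(944) = [30; 1, 2, 1, 1, 1, 2, 2, 3, 2, 2, 1, 1, 1, 2, 1, 60]
Period length = 16

16


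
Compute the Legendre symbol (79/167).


p = 167 is prime, so compute (79/167) with the reciprocity algorithm (Jacobi-symbol steps: pull out 2s via (2/n), flip via reciprocity, reduce):
  reciprocity: (79/167) -> -(167/79)
  reduce: (9/79)
  reciprocity: (9/79) -> +(79/9)
  reduce: (7/9)
  reciprocity: (7/9) -> +(9/7)
  reduce: (2/7)
  pull out 2: (2/7) = +1  (since 7 mod 8 = 7)
  (1/7) = 1
Product of signs = -1
(79/167) = -1

-1


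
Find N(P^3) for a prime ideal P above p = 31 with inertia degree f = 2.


N(P^a) = p^(a*f)
= 31^(3*2)
= 31^6
= 887503681

887503681


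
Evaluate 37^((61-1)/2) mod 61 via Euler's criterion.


p = 61 is prime and the exponent is (p-1)/2 = 30, so by Euler's criterion 37^30 = (37/61) = +1 or -1 mod 61.
Compute by square-and-multiply:
  30 = 16 + 8 + 4 + 2 (binary 11110)
  Repeated squaring mod 61: 37^1 = 37, 37^2 = 27, 37^4 = 58, 37^8 = 9, 37^16 = 20
  37^30 = 37^16 * 37^8 * 37^4 * 37^2 = 20 * 9 * 58 * 27 mod 61
    20 * 9 = 180 = 58 mod 61
    58 * 58 = 3364 = 9 mod 61
    9 * 27 = 243 = 60 mod 61
  37^30 = 60 mod 61
Result 60 = p - 1 = -1 mod 61: 37 is a quadratic non-residue mod 61. As a residue in [0, p-1] the value is 60.
37^30 mod 61 = 60

60


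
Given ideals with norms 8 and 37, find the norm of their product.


N(IJ) = N(I) * N(J)
= 8 * 37
= 296

296


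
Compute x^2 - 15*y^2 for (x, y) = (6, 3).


x^2 - d*y^2
= 6^2 - 15*3^2
= 36 - 135
= -99

-99


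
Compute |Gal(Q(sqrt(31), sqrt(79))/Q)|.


The 2 square roots of distinct primes are multiplicatively independent over Q,
so [K:Q] = 2^2 and Gal(K/Q) is isomorphic to (Z/2Z)^2.
|Gal| = 2^2 = 4

4


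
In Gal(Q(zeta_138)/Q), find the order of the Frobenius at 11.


The Frobenius at p in Gal(Q(zeta_n)/Q) = (Z/nZ)* is the class of p, so its order is ord_138(11), the smallest k >= 1 with 11^k = 1 mod 138.
n = 138 = 2 * 3 * 23, phi(138) = 44; the order divides phi(n).
Divisors of 44: 1, 2, 4, 11, 22, 44
Repeated squaring mod 138: 11^1 = 11, 11^2 = 121, 11^4 = 13, 11^8 = 31, 11^16 = 133, 11^32 = 25
Test divisors in increasing order:
  k=1: 11^1 = 11 mod 138
  k=2: 11^2 = 121 mod 138
  k=4: 11^4 = 13 mod 138
  k=11: 11^11 = 31 * 121 * 11 = 137 mod 138
  k=22: 11^22 = 133 * 13 * 121 = 1 mod 138  <- first divisor giving 1
Order = 22

22


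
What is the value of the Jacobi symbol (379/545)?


Compute (379/545) via quadratic reciprocity:
  reciprocity: (379/545) -> +(545/379)
  reduce: (166/379)
  pull out 2: (2/379) = -1  (since 379 mod 8 = 3)
  reciprocity: (83/379) -> -(379/83)
  reduce: (47/83)
  reciprocity: (47/83) -> -(83/47)
  reduce: (36/47)
  pull out 2: (2/47) = +1  (since 47 mod 8 = 7)
  pull out 2: (2/47) = +1  (since 47 mod 8 = 7)
  reciprocity: (9/47) -> +(47/9)
  reduce: (2/9)
  pull out 2: (2/9) = +1  (since 9 mod 8 = 1)
  (1/9) = 1
Product of signs = -1

-1


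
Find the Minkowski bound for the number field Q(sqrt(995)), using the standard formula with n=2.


d = 995, d mod 4 = 3, so disc(K) = 4d = 3980; |disc(K)| = 3980
Real quadratic field, so n = 2, s = r2 = 0, r1 = 2
M = (n!/n^n) * (4/pi)^s * sqrt(|disc(K)|) = (2!/2^2) * (4/pi)^0 * sqrt(3980)
= 0.5 * 1.000000 * 63.087241
= 31.5436

31.5436


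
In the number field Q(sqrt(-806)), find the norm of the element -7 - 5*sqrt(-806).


N(a + b*sqrt(d)) = a^2 - d*b^2
= (-7)^2 - (-806)*(-5)^2
= 49 + 20150
= 20199

20199


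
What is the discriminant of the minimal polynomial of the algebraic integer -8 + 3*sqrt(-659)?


The element -8 + 3*sqrt(-659) has minimal polynomial:
x^2 + 16*x + 5995
Discriminant = (16)^2 - 4*(5995)
= 256 - 23980
= -23724

-23724


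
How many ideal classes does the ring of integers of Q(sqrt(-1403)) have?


K = Q(sqrt(-1403)). d mod 4 = 1, so D = disc(K) = d = -1403
h(K) equals the number of primitive reduced positive-definite forms (a, b, c) = a*x^2 + b*x*y + c*y^2 with b^2 - 4ac = D,
where reduced means |b| <= a <= c, with b >= 0 whenever |b| = a or a = c, and primitive means gcd(a, b, c) = 1.
Reduced forces 3a^2 <= |D| = 1403, so 1 <= a <= 21; b must have the parity of D, and c = (b^2 - D)/(4a) must be an integer >= a.
Enumerate a = 1..21, b in [-a, a]:
  a=1: (1, 1, 351)  [1]
  a=2: none
  a=3: (3, -1, 117), (3, 1, 117)  [2]
  a=4..6: none
  a=7: (7, -5, 51), (7, 5, 51)  [2]
  a=8: none
  a=9: (9, -1, 39), (9, 1, 39)  [2]
  a=10: none
  a=11: (11, -7, 33), (11, 7, 33)  [2]
  a=12: none
  a=13: (13, -1, 27), (13, 1, 27)  [2]
  a=14..16: none
  a=17: (17, -5, 21), (17, 5, 21)  [2]
  a=18..20: none
  a=21: (21, 19, 21)  [1]
Total reduced forms: 1 + 2 + 2 + 2 + 2 + 2 + 2 + 1 = 14
h = 14

14


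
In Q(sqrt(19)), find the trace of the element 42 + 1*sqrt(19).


Tr(a + b*sqrt(d)) = (a + b*sqrt(d)) + (a - b*sqrt(d)) = 2a
= 2 * (42)
= 84

84


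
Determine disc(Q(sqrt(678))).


For K = Q(sqrt(d)) with d squarefree: disc(K) = d if d = 1 mod 4, and disc(K) = 4d if d = 2 or 3 mod 4.
Here d = 678, and d mod 4 = 2.
d = 2 mod 4, not 1 (O_K = Z[sqrt(d)]), so disc(K) = 4d = 4 * (678) = 2712

2712


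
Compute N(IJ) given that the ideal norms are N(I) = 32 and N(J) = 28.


N(IJ) = N(I) * N(J)
= 32 * 28
= 896

896


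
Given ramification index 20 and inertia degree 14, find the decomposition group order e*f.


|D_P| = e * f
= 20 * 14
= 280

280


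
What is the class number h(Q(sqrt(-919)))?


K = Q(sqrt(-919)). d mod 4 = 1, so D = disc(K) = d = -919
h(K) equals the number of primitive reduced positive-definite forms (a, b, c) = a*x^2 + b*x*y + c*y^2 with b^2 - 4ac = D,
where reduced means |b| <= a <= c, with b >= 0 whenever |b| = a or a = c, and primitive means gcd(a, b, c) = 1.
Reduced forces 3a^2 <= |D| = 919, so 1 <= a <= 17; b must have the parity of D, and c = (b^2 - D)/(4a) must be an integer >= a.
Enumerate a = 1..17, b in [-a, a]:
  a=1: (1, 1, 230)  [1]
  a=2: (2, -1, 115), (2, 1, 115)  [2]
  a=3: none
  a=4: (4, -3, 58), (4, 3, 58)  [2]
  a=5: (5, -1, 46), (5, 1, 46)  [2]
  a=6..7: none
  a=8: (8, -3, 29), (8, 3, 29)  [2]
  a=9: none
  a=10: (10, -9, 25), (10, -1, 23), (10, 1, 23), (10, 9, 25)  [4]
  a=11: (11, -7, 22), (11, 7, 22)  [2]
  a=12: none
  a=13: (13, -11, 20), (13, 11, 20)  [2]
  a=14..15: none
  a=16: (16, -13, 17), (16, 13, 17)  [2]
  a=17: none
Total reduced forms: 1 + 2 + 2 + 2 + 2 + 4 + 2 + 2 + 2 = 19
h = 19

19


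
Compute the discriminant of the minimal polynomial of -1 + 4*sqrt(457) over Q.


The element -1 + 4*sqrt(457) has minimal polynomial:
x^2 + 2*x - 7311
Discriminant = (2)^2 - 4*(-7311)
= 4 + 29244
= 29248

29248


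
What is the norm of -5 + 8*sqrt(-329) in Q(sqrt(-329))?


N(a + b*sqrt(d)) = a^2 - d*b^2
= (-5)^2 - (-329)*(8)^2
= 25 + 21056
= 21081

21081


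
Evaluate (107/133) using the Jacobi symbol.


Compute (107/133) via quadratic reciprocity:
  reciprocity: (107/133) -> +(133/107)
  reduce: (26/107)
  pull out 2: (2/107) = -1  (since 107 mod 8 = 3)
  reciprocity: (13/107) -> +(107/13)
  reduce: (3/13)
  reciprocity: (3/13) -> +(13/3)
  reduce: (1/3)
  (1/3) = 1
Product of signs = -1

-1


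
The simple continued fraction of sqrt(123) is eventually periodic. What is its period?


Run the CF algorithm for sqrt(123).
a_0 = floor(sqrt(123)) = 11; set m_0=0, q_0=1.
Recurrence: m' = q*a - m,  q' = (d - m'^2)/q,  a' = floor((a_0 + m')/q').
  step 1: m=11, q=2, a=11
  step 2: m=11, q=1, a=22
a_2 = 2*a_0 = 22, so the period closes here.
sqrt(123) = [11; 11, 22]
Period length = 2

2


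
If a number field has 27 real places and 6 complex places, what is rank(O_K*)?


By Dirichlet's unit theorem:
rank = r1 + r2 - 1
= 27 + 6 - 1
= 32

32


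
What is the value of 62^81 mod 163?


p = 163 is prime and the exponent is (p-1)/2 = 81, so by Euler's criterion 62^81 = (62/163) = +1 or -1 mod 163.
Compute by square-and-multiply:
  81 = 64 + 16 + 1 (binary 1010001)
  Repeated squaring mod 163: 62^1 = 62, 62^2 = 95, 62^4 = 60, 62^8 = 14, 62^16 = 33, 62^32 = 111, 62^64 = 96
  62^81 = 62^64 * 62^16 * 62^1 = 96 * 33 * 62 mod 163
    96 * 33 = 3168 = 71 mod 163
    71 * 62 = 4402 = 1 mod 163
  62^81 = 1 mod 163
Result 1: 62 is a quadratic residue mod 163.
62^81 mod 163 = 1

1


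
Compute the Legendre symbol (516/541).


p = 541 is prime, so compute (516/541) with the reciprocity algorithm (Jacobi-symbol steps: pull out 2s via (2/n), flip via reciprocity, reduce):
  pull out 2: (2/541) = -1  (since 541 mod 8 = 5)
  pull out 2: (2/541) = -1  (since 541 mod 8 = 5)
  reciprocity: (129/541) -> +(541/129)
  reduce: (25/129)
  reciprocity: (25/129) -> +(129/25)
  reduce: (4/25)
  pull out 2: (2/25) = +1  (since 25 mod 8 = 1)
  pull out 2: (2/25) = +1  (since 25 mod 8 = 1)
  (1/25) = 1
Product of signs = 1
(516/541) = 1

1


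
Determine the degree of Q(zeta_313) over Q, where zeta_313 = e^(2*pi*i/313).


The degree equals Euler's totient phi(313).
313 = 313
phi(313) = 312

312


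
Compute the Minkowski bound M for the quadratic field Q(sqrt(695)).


d = 695, d mod 4 = 3, so disc(K) = 4d = 2780; |disc(K)| = 2780
Real quadratic field, so n = 2, s = r2 = 0, r1 = 2
M = (n!/n^n) * (4/pi)^s * sqrt(|disc(K)|) = (2!/2^2) * (4/pi)^0 * sqrt(2780)
= 0.5 * 1.000000 * 52.725705
= 26.3629

26.3629


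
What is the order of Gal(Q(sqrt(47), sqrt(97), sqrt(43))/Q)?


The 3 square roots of distinct primes are multiplicatively independent over Q,
so [K:Q] = 2^3 and Gal(K/Q) is isomorphic to (Z/2Z)^3.
|Gal| = 2^3 = 8

8


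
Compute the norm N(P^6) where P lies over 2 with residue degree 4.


N(P^a) = p^(a*f)
= 2^(6*4)
= 2^24
= 16777216

16777216


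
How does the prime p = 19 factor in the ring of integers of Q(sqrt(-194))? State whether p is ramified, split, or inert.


K = Q(sqrt(-194)). Since d mod 4 = 2, disc(K) = -776.
Check p | disc: -776 mod 19 = 3.
p does not divide disc. Compute Legendre symbol (d/p):
15^((19-1)/2) mod 19 = -1
(d/p) = -1, so p is inert: (p) stays prime with e=1, f=2, g=1.
Therefore p is inert.

inert


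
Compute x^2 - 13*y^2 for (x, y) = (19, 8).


x^2 - d*y^2
= 19^2 - 13*8^2
= 361 - 832
= -471

-471


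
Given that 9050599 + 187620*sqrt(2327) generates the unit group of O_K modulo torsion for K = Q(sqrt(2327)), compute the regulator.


epsilon = 9050599 + 187620*sqrt(2327)
= 1.8101e+07
R = ln(1.8101e+07)
= 16.7115

16.7115


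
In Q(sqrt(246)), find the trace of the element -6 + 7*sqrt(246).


Tr(a + b*sqrt(d)) = (a + b*sqrt(d)) + (a - b*sqrt(d)) = 2a
= 2 * (-6)
= -12

-12


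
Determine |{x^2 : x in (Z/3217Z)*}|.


For prime p, the number of non-zero quadratic residues is (p-1)/2.
= (3217-1)/2
= 1608

1608


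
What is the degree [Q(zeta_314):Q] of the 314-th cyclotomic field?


The degree equals Euler's totient phi(314).
314 = 2 * 157
phi(314) = 156

156


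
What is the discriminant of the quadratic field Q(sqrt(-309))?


For K = Q(sqrt(d)) with d squarefree: disc(K) = d if d = 1 mod 4, and disc(K) = 4d if d = 2 or 3 mod 4.
Here d = -309, and d mod 4 = 3.
d = 3 mod 4, not 1 (O_K = Z[sqrt(d)]), so disc(K) = 4d = 4 * (-309) = -1236

-1236


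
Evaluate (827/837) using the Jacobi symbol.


Compute (827/837) via quadratic reciprocity:
  reciprocity: (827/837) -> +(837/827)
  reduce: (10/827)
  pull out 2: (2/827) = -1  (since 827 mod 8 = 3)
  reciprocity: (5/827) -> +(827/5)
  reduce: (2/5)
  pull out 2: (2/5) = -1  (since 5 mod 8 = 5)
  (1/5) = 1
Product of signs = 1

1


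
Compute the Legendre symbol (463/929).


p = 929 is prime, so compute (463/929) with the reciprocity algorithm (Jacobi-symbol steps: pull out 2s via (2/n), flip via reciprocity, reduce):
  reciprocity: (463/929) -> +(929/463)
  reduce: (3/463)
  reciprocity: (3/463) -> -(463/3)
  reduce: (1/3)
  (1/3) = 1
Product of signs = -1
(463/929) = -1

-1


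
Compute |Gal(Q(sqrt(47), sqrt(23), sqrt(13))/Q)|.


The 3 square roots of distinct primes are multiplicatively independent over Q,
so [K:Q] = 2^3 and Gal(K/Q) is isomorphic to (Z/2Z)^3.
|Gal| = 2^3 = 8

8


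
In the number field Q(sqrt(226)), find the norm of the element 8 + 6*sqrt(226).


N(a + b*sqrt(d)) = a^2 - d*b^2
= (8)^2 - (226)*(6)^2
= 64 - 8136
= -8072

-8072


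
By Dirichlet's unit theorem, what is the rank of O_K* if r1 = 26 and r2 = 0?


By Dirichlet's unit theorem:
rank = r1 + r2 - 1
= 26 + 0 - 1
= 25

25


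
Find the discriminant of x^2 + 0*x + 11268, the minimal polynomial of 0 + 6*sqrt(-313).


The element 0 + 6*sqrt(-313) has minimal polynomial:
x^2 + 0*x + 11268
Discriminant = (0)^2 - 4*(11268)
= 0 - 45072
= -45072

-45072


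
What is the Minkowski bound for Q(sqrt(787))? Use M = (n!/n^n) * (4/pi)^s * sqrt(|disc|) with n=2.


d = 787, d mod 4 = 3, so disc(K) = 4d = 3148; |disc(K)| = 3148
Real quadratic field, so n = 2, s = r2 = 0, r1 = 2
M = (n!/n^n) * (4/pi)^s * sqrt(|disc(K)|) = (2!/2^2) * (4/pi)^0 * sqrt(3148)
= 0.5 * 1.000000 * 56.107041
= 28.0535

28.0535


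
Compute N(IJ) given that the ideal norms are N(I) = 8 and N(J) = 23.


N(IJ) = N(I) * N(J)
= 8 * 23
= 184

184


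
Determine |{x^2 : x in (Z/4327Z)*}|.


For prime p, the number of non-zero quadratic residues is (p-1)/2.
= (4327-1)/2
= 2163

2163


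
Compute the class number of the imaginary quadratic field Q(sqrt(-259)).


K = Q(sqrt(-259)). d mod 4 = 1, so D = disc(K) = d = -259
h(K) equals the number of primitive reduced positive-definite forms (a, b, c) = a*x^2 + b*x*y + c*y^2 with b^2 - 4ac = D,
where reduced means |b| <= a <= c, with b >= 0 whenever |b| = a or a = c, and primitive means gcd(a, b, c) = 1.
Reduced forces 3a^2 <= |D| = 259, so 1 <= a <= 9; b must have the parity of D, and c = (b^2 - D)/(4a) must be an integer >= a.
Enumerate a = 1..9, b in [-a, a]:
  a=1: (1, 1, 65)  [1]
  a=2..4: none
  a=5: (5, -1, 13), (5, 1, 13)  [2]
  a=6: none
  a=7: (7, 7, 11)  [1]
  a=8..9: none
Total reduced forms: 1 + 2 + 1 = 4
h = 4

4


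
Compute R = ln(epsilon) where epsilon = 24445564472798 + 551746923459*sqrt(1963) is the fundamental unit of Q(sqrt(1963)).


epsilon = 24445564472798 + 551746923459*sqrt(1963)
= 4.8891e+13
R = ln(4.8891e+13)
= 31.5206

31.5206


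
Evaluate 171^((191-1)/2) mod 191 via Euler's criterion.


p = 191 is prime and the exponent is (p-1)/2 = 95, so by Euler's criterion 171^95 = (171/191) = +1 or -1 mod 191.
Compute by square-and-multiply:
  95 = 64 + 16 + 8 + 4 + 2 + 1 (binary 1011111)
  Repeated squaring mod 191: 171^1 = 171, 171^2 = 18, 171^4 = 133, 171^8 = 117, 171^16 = 128, 171^32 = 149, 171^64 = 45
  171^95 = 171^64 * 171^16 * 171^8 * 171^4 * 171^2 * 171^1 = 45 * 128 * 117 * 133 * 18 * 171 mod 191
    45 * 128 = 5760 = 30 mod 191
    30 * 117 = 3510 = 72 mod 191
    72 * 133 = 9576 = 26 mod 191
    26 * 18 = 468 = 86 mod 191
    86 * 171 = 14706 = 190 mod 191
  171^95 = 190 mod 191
Result 190 = p - 1 = -1 mod 191: 171 is a quadratic non-residue mod 191. As a residue in [0, p-1] the value is 190.
171^95 mod 191 = 190

190


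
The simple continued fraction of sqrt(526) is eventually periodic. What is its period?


Run the CF algorithm for sqrt(526).
a_0 = floor(sqrt(526)) = 22; set m_0=0, q_0=1.
Recurrence: m' = q*a - m,  q' = (d - m'^2)/q,  a' = floor((a_0 + m')/q').
  step 1: m=22, q=42, a=1
  step 2: m=20, q=3, a=14
  step 3: m=22, q=14, a=3
  step 4: m=20, q=9, a=4
  step 5: m=16, q=30, a=1
  step 6: m=14, q=11, a=3
  step 7: m=19, q=15, a=2
  step 8: m=11, q=27, a=1
  step 9: m=16, q=10, a=3
  step 10: m=14, q=33, a=1
  step 11: m=19, q=5, a=8
  step 12: m=21, q=17, a=2
  step 13: m=13, q=21, a=1
  step 14: m=8, q=22, a=1
  step 15: m=14, q=15, a=2
  step 16: m=16, q=18, a=2
  step 17: m=20, q=7, a=6
  step 18: m=22, q=6, a=7
  step 19: m=20, q=21, a=2
  step 20: m=22, q=2, a=22
  step 21: m=22, q=21, a=2
  step 22: m=20, q=6, a=7
  step 23: m=22, q=7, a=6
  step 24: m=20, q=18, a=2
  step 25: m=16, q=15, a=2
  step 26: m=14, q=22, a=1
  step 27: m=8, q=21, a=1
  step 28: m=13, q=17, a=2
  step 29: m=21, q=5, a=8
  step 30: m=19, q=33, a=1
  step 31: m=14, q=10, a=3
  step 32: m=16, q=27, a=1
  step 33: m=11, q=15, a=2
  step 34: m=19, q=11, a=3
  step 35: m=14, q=30, a=1
  step 36: m=16, q=9, a=4
  step 37: m=20, q=14, a=3
  step 38: m=22, q=3, a=14
  step 39: m=20, q=42, a=1
  step 40: m=22, q=1, a=44
a_40 = 2*a_0 = 44, so the period closes here.
sqrt(526) = [22; 1, 14, 3, 4, 1, 3, 2, 1, 3, 1, 8, 2, 1, 1, 2, 2, 6, 7, 2, 22, 2, 7, 6, 2, 2, 1, 1, 2, 8, 1, 3, 1, 2, 3, 1, 4, 3, 14, 1, 44]
Period length = 40

40


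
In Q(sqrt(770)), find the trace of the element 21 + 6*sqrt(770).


Tr(a + b*sqrt(d)) = (a + b*sqrt(d)) + (a - b*sqrt(d)) = 2a
= 2 * (21)
= 42

42


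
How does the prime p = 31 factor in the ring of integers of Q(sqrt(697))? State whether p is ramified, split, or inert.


K = Q(sqrt(697)). Since d mod 4 = 1, disc(K) = 697.
Check p | disc: 697 mod 31 = 15.
p does not divide disc. Compute Legendre symbol (d/p):
15^((31-1)/2) mod 31 = -1
(d/p) = -1, so p is inert: (p) stays prime with e=1, f=2, g=1.
Therefore p is inert.

inert


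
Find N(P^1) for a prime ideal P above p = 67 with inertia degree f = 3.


N(P^a) = p^(a*f)
= 67^(1*3)
= 67^3
= 300763

300763


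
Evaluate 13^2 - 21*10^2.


x^2 - d*y^2
= 13^2 - 21*10^2
= 169 - 2100
= -1931

-1931


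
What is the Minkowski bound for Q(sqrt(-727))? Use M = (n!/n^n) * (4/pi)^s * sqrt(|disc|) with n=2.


d = -727, d mod 4 = 1, so disc(K) = d = -727; |disc(K)| = 727
Imaginary quadratic field, so n = 2, s = r2 = 1, r1 = 0
M = (n!/n^n) * (4/pi)^s * sqrt(|disc(K)|) = (2!/2^2) * (4/pi)^1 * sqrt(727)
= 0.5 * 1.273240 * 26.962938
= 17.1651

17.1651


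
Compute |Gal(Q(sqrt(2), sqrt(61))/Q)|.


The 2 square roots of distinct primes are multiplicatively independent over Q,
so [K:Q] = 2^2 and Gal(K/Q) is isomorphic to (Z/2Z)^2.
|Gal| = 2^2 = 4

4


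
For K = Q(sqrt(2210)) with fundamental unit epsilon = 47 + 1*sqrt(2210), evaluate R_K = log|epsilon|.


epsilon = 47 + 1*sqrt(2210)
= 94.0106
R = ln(94.0106)
= 4.5434

4.5434


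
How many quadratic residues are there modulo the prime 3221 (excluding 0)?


For prime p, the number of non-zero quadratic residues is (p-1)/2.
= (3221-1)/2
= 1610

1610


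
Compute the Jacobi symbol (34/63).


Compute (34/63) via quadratic reciprocity:
  pull out 2: (2/63) = +1  (since 63 mod 8 = 7)
  reciprocity: (17/63) -> +(63/17)
  reduce: (12/17)
  pull out 2: (2/17) = +1  (since 17 mod 8 = 1)
  pull out 2: (2/17) = +1  (since 17 mod 8 = 1)
  reciprocity: (3/17) -> +(17/3)
  reduce: (2/3)
  pull out 2: (2/3) = -1  (since 3 mod 8 = 3)
  (1/3) = 1
Product of signs = -1

-1


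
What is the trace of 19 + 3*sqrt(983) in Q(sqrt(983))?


Tr(a + b*sqrt(d)) = (a + b*sqrt(d)) + (a - b*sqrt(d)) = 2a
= 2 * (19)
= 38

38


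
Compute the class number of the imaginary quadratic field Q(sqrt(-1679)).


K = Q(sqrt(-1679)). d mod 4 = 1, so D = disc(K) = d = -1679
h(K) equals the number of primitive reduced positive-definite forms (a, b, c) = a*x^2 + b*x*y + c*y^2 with b^2 - 4ac = D,
where reduced means |b| <= a <= c, with b >= 0 whenever |b| = a or a = c, and primitive means gcd(a, b, c) = 1.
Reduced forces 3a^2 <= |D| = 1679, so 1 <= a <= 23; b must have the parity of D, and c = (b^2 - D)/(4a) must be an integer >= a.
Enumerate a = 1..23, b in [-a, a]:
  a=1: (1, 1, 420)  [1]
  a=2: (2, -1, 210), (2, 1, 210)  [2]
  a=3: (3, -1, 140), (3, 1, 140)  [2]
  a=4: (4, -1, 105), (4, 1, 105)  [2]
  a=5: (5, -1, 84), (5, 1, 84)  [2]
  a=6: (6, -5, 71), (6, -1, 70), (6, 1, 70), (6, 5, 71)  [4]
  a=7: (7, -1, 60), (7, 1, 60)  [2]
  a=8: (8, -7, 54), (8, 7, 54)  [2]
  a=9: (9, -7, 48), (9, 7, 48)  [2]
  a=10: (10, -9, 44), (10, -1, 42), (10, 1, 42), (10, 9, 44)  [4]
  a=11: (11, -9, 40), (11, 9, 40)  [2]
  a=12: (12, -7, 36), (12, -1, 35), (12, 1, 35), (12, 7, 36)  [4]
  a=13: none
  a=14: (14, -13, 33), (14, -1, 30), (14, 1, 30), (14, 13, 33)  [4]
  a=15: (15, -11, 30), (15, -1, 28), (15, 1, 28), (15, 11, 30)  [4]
  a=16: (16, -7, 27), (16, 7, 27)  [2]
  a=17: (17, -15, 28), (17, 15, 28)  [2]
  a=18: (18, -11, 25), (18, -7, 24), (18, 7, 24), (18, 11, 25)  [4]
  a=19: none
  a=20: (20, -9, 22), (20, -1, 21), (20, 1, 21), (20, 9, 22)  [4]
  a=21: (21, -13, 22), (21, 13, 22)  [2]
  a=22: none
  a=23: (23, 23, 24)  [1]
Total reduced forms: 1 + 2 + 2 + 2 + 2 + 4 + 2 + 2 + 2 + 4 + 2 + 4 + 4 + 4 + 2 + 2 + 4 + 4 + 2 + 1 = 52
h = 52

52


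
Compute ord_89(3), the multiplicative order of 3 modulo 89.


We want ord_89(3), the smallest k >= 1 with 3^k = 1 mod 89.
n = 89 = 89, phi(89) = 88; the order divides phi(n).
Divisors of 88: 1, 2, 4, 8, 11, 22, 44, 88
Repeated squaring mod 89: 3^1 = 3, 3^2 = 9, 3^4 = 81, 3^8 = 64, 3^16 = 2, 3^32 = 4, 3^64 = 16
Test divisors in increasing order:
  k=1: 3^1 = 3 mod 89
  k=2: 3^2 = 9 mod 89
  k=4: 3^4 = 81 mod 89
  k=8: 3^8 = 64 mod 89
  k=11: 3^11 = 64 * 9 * 3 = 37 mod 89
  k=22: 3^22 = 2 * 81 * 9 = 34 mod 89
  k=44: 3^44 = 4 * 64 * 81 = 88 mod 89
  k=88: 3^88 = 16 * 2 * 64 = 1 mod 89  <- first divisor giving 1
Order = 88

88


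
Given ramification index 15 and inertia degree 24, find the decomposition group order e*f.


|D_P| = e * f
= 15 * 24
= 360

360


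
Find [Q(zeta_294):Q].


The degree equals Euler's totient phi(294).
294 = 2 * 3 * 7^2
phi(294) = 84

84


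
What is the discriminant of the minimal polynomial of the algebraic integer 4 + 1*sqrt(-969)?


The element 4 + 1*sqrt(-969) has minimal polynomial:
x^2 - 8*x + 985
Discriminant = (-8)^2 - 4*(985)
= 64 - 3940
= -3876

-3876


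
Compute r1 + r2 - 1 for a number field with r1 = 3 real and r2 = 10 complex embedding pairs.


By Dirichlet's unit theorem:
rank = r1 + r2 - 1
= 3 + 10 - 1
= 12

12


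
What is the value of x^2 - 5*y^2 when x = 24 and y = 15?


x^2 - d*y^2
= 24^2 - 5*15^2
= 576 - 1125
= -549

-549


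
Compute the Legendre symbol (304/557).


p = 557 is prime, so compute (304/557) with the reciprocity algorithm (Jacobi-symbol steps: pull out 2s via (2/n), flip via reciprocity, reduce):
  pull out 2: (2/557) = -1  (since 557 mod 8 = 5)
  pull out 2: (2/557) = -1  (since 557 mod 8 = 5)
  pull out 2: (2/557) = -1  (since 557 mod 8 = 5)
  pull out 2: (2/557) = -1  (since 557 mod 8 = 5)
  reciprocity: (19/557) -> +(557/19)
  reduce: (6/19)
  pull out 2: (2/19) = -1  (since 19 mod 8 = 3)
  reciprocity: (3/19) -> -(19/3)
  reduce: (1/3)
  (1/3) = 1
Product of signs = 1
(304/557) = 1

1


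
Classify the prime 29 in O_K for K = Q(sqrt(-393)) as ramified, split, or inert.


K = Q(sqrt(-393)). Since d mod 4 = 3, disc(K) = -1572.
Check p | disc: -1572 mod 29 = 23.
p does not divide disc. Compute Legendre symbol (d/p):
13^((29-1)/2) mod 29 = 1
(d/p) = 1, so p splits: (p) = P*P' with e=1, f=1, g=2.
Therefore p is split.

split


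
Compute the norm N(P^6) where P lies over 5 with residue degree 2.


N(P^a) = p^(a*f)
= 5^(6*2)
= 5^12
= 244140625

244140625


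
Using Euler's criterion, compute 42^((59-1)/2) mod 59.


p = 59 is prime and the exponent is (p-1)/2 = 29, so by Euler's criterion 42^29 = (42/59) = +1 or -1 mod 59.
Compute by square-and-multiply:
  29 = 16 + 8 + 4 + 1 (binary 11101)
  Repeated squaring mod 59: 42^1 = 42, 42^2 = 53, 42^4 = 36, 42^8 = 57, 42^16 = 4
  42^29 = 42^16 * 42^8 * 42^4 * 42^1 = 4 * 57 * 36 * 42 mod 59
    4 * 57 = 228 = 51 mod 59
    51 * 36 = 1836 = 7 mod 59
    7 * 42 = 294 = 58 mod 59
  42^29 = 58 mod 59
Result 58 = p - 1 = -1 mod 59: 42 is a quadratic non-residue mod 59. As a residue in [0, p-1] the value is 58.
42^29 mod 59 = 58

58


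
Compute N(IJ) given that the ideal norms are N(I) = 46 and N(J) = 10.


N(IJ) = N(I) * N(J)
= 46 * 10
= 460

460


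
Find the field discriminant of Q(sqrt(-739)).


For K = Q(sqrt(d)) with d squarefree: disc(K) = d if d = 1 mod 4, and disc(K) = 4d if d = 2 or 3 mod 4.
Here d = -739, and d mod 4 = 1.
d = 1 mod 4 (O_K = Z[(1+sqrt(d))/2]), so disc(K) = d = -739

-739


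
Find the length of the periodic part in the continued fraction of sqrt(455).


Run the CF algorithm for sqrt(455).
a_0 = floor(sqrt(455)) = 21; set m_0=0, q_0=1.
Recurrence: m' = q*a - m,  q' = (d - m'^2)/q,  a' = floor((a_0 + m')/q').
  step 1: m=21, q=14, a=3
  step 2: m=21, q=1, a=42
a_2 = 2*a_0 = 42, so the period closes here.
sqrt(455) = [21; 3, 42]
Period length = 2

2


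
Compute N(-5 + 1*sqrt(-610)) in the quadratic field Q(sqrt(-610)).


N(a + b*sqrt(d)) = a^2 - d*b^2
= (-5)^2 - (-610)*(1)^2
= 25 + 610
= 635

635


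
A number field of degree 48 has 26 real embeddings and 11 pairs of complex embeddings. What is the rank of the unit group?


By Dirichlet's unit theorem:
rank = r1 + r2 - 1
= 26 + 11 - 1
= 36

36


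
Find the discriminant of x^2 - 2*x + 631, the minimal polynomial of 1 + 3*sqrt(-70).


The element 1 + 3*sqrt(-70) has minimal polynomial:
x^2 - 2*x + 631
Discriminant = (-2)^2 - 4*(631)
= 4 - 2524
= -2520

-2520


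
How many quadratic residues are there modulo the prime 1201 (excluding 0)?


For prime p, the number of non-zero quadratic residues is (p-1)/2.
= (1201-1)/2
= 600

600


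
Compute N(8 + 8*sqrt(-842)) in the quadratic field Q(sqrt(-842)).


N(a + b*sqrt(d)) = a^2 - d*b^2
= (8)^2 - (-842)*(8)^2
= 64 + 53888
= 53952

53952


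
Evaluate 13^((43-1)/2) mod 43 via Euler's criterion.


p = 43 is prime and the exponent is (p-1)/2 = 21, so by Euler's criterion 13^21 = (13/43) = +1 or -1 mod 43.
Compute by square-and-multiply:
  21 = 16 + 4 + 1 (binary 10101)
  Repeated squaring mod 43: 13^1 = 13, 13^2 = 40, 13^4 = 9, 13^8 = 38, 13^16 = 25
  13^21 = 13^16 * 13^4 * 13^1 = 25 * 9 * 13 mod 43
    25 * 9 = 225 = 10 mod 43
    10 * 13 = 130 = 1 mod 43
  13^21 = 1 mod 43
Result 1: 13 is a quadratic residue mod 43.
13^21 mod 43 = 1

1


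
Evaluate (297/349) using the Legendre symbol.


p = 349 is prime, so compute (297/349) with the reciprocity algorithm (Jacobi-symbol steps: pull out 2s via (2/n), flip via reciprocity, reduce):
  reciprocity: (297/349) -> +(349/297)
  reduce: (52/297)
  pull out 2: (2/297) = +1  (since 297 mod 8 = 1)
  pull out 2: (2/297) = +1  (since 297 mod 8 = 1)
  reciprocity: (13/297) -> +(297/13)
  reduce: (11/13)
  reciprocity: (11/13) -> +(13/11)
  reduce: (2/11)
  pull out 2: (2/11) = -1  (since 11 mod 8 = 3)
  (1/11) = 1
Product of signs = -1
(297/349) = -1

-1


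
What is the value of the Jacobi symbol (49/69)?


Compute (49/69) via quadratic reciprocity:
  reciprocity: (49/69) -> +(69/49)
  reduce: (20/49)
  pull out 2: (2/49) = +1  (since 49 mod 8 = 1)
  pull out 2: (2/49) = +1  (since 49 mod 8 = 1)
  reciprocity: (5/49) -> +(49/5)
  reduce: (4/5)
  pull out 2: (2/5) = -1  (since 5 mod 8 = 5)
  pull out 2: (2/5) = -1  (since 5 mod 8 = 5)
  (1/5) = 1
Product of signs = 1

1


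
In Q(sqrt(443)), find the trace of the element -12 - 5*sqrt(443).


Tr(a + b*sqrt(d)) = (a + b*sqrt(d)) + (a - b*sqrt(d)) = 2a
= 2 * (-12)
= -24

-24


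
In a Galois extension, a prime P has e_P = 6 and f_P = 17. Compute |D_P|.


|D_P| = e * f
= 6 * 17
= 102

102


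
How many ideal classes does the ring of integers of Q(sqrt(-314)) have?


K = Q(sqrt(-314)). d mod 4 = 2, so D = disc(K) = 4d = -1256
h(K) equals the number of primitive reduced positive-definite forms (a, b, c) = a*x^2 + b*x*y + c*y^2 with b^2 - 4ac = D,
where reduced means |b| <= a <= c, with b >= 0 whenever |b| = a or a = c, and primitive means gcd(a, b, c) = 1.
Reduced forces 3a^2 <= |D| = 1256, so 1 <= a <= 20; b must have the parity of D, and c = (b^2 - D)/(4a) must be an integer >= a.
Enumerate a = 1..20, b in [-a, a]:
  a=1: (1, 0, 314)  [1]
  a=2: (2, 0, 157)  [1]
  a=3: (3, -2, 105), (3, 2, 105)  [2]
  a=4: none
  a=5: (5, -2, 63), (5, 2, 63)  [2]
  a=6: (6, -4, 53), (6, 4, 53)  [2]
  a=7: (7, -2, 45), (7, 2, 45)  [2]
  a=8: none
  a=9: (9, -2, 35), (9, 2, 35)  [2]
  a=10: (10, -8, 33), (10, 8, 33)  [2]
  a=11: (11, -8, 30), (11, 8, 30)  [2]
  a=12..13: none
  a=14: (14, -12, 25), (14, 12, 25)  [2]
  a=15: (15, -8, 22), (15, -2, 21), (15, 2, 21), (15, 8, 22)  [4]
  a=16: none
  a=17: (17, -6, 19), (17, 6, 19)  [2]
  a=18: (18, -16, 21), (18, 16, 21)  [2]
  a=19..20: none
Total reduced forms: 1 + 1 + 2 + 2 + 2 + 2 + 2 + 2 + 2 + 2 + 4 + 2 + 2 = 26
h = 26

26


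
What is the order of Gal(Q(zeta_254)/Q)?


|Gal(Q(zeta_254)/Q)| = phi(254)
= 126

126


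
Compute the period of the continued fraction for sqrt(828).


Run the CF algorithm for sqrt(828).
a_0 = floor(sqrt(828)) = 28; set m_0=0, q_0=1.
Recurrence: m' = q*a - m,  q' = (d - m'^2)/q,  a' = floor((a_0 + m')/q').
  step 1: m=28, q=44, a=1
  step 2: m=16, q=13, a=3
  step 3: m=23, q=23, a=2
  step 4: m=23, q=13, a=3
  step 5: m=16, q=44, a=1
  step 6: m=28, q=1, a=56
a_6 = 2*a_0 = 56, so the period closes here.
sqrt(828) = [28; 1, 3, 2, 3, 1, 56]
Period length = 6

6


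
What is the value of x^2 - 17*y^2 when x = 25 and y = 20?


x^2 - d*y^2
= 25^2 - 17*20^2
= 625 - 6800
= -6175

-6175


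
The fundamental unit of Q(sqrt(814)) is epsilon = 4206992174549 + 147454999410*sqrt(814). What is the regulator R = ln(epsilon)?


epsilon = 4206992174549 + 147454999410*sqrt(814)
= 8.4140e+12
R = ln(8.4140e+12)
= 29.7609

29.7609


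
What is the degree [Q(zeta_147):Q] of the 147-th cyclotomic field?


The degree equals Euler's totient phi(147).
147 = 3 * 7^2
phi(147) = 84

84


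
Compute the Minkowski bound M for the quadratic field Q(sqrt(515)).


d = 515, d mod 4 = 3, so disc(K) = 4d = 2060; |disc(K)| = 2060
Real quadratic field, so n = 2, s = r2 = 0, r1 = 2
M = (n!/n^n) * (4/pi)^s * sqrt(|disc(K)|) = (2!/2^2) * (4/pi)^0 * sqrt(2060)
= 0.5 * 1.000000 * 45.387223
= 22.6936

22.6936


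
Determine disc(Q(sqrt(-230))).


For K = Q(sqrt(d)) with d squarefree: disc(K) = d if d = 1 mod 4, and disc(K) = 4d if d = 2 or 3 mod 4.
Here d = -230, and d mod 4 = 2.
d = 2 mod 4, not 1 (O_K = Z[sqrt(d)]), so disc(K) = 4d = 4 * (-230) = -920

-920


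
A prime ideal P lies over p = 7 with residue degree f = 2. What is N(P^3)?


N(P^a) = p^(a*f)
= 7^(3*2)
= 7^6
= 117649

117649


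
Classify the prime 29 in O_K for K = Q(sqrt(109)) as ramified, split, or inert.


K = Q(sqrt(109)). Since d mod 4 = 1, disc(K) = 109.
Check p | disc: 109 mod 29 = 22.
p does not divide disc. Compute Legendre symbol (d/p):
22^((29-1)/2) mod 29 = 1
(d/p) = 1, so p splits: (p) = P*P' with e=1, f=1, g=2.
Therefore p is split.

split


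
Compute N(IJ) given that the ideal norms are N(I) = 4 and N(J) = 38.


N(IJ) = N(I) * N(J)
= 4 * 38
= 152

152


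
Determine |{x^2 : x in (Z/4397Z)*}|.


For prime p, the number of non-zero quadratic residues is (p-1)/2.
= (4397-1)/2
= 2198

2198


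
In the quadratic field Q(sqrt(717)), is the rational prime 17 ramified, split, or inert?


K = Q(sqrt(717)). Since d mod 4 = 1, disc(K) = 717.
Check p | disc: 717 mod 17 = 3.
p does not divide disc. Compute Legendre symbol (d/p):
3^((17-1)/2) mod 17 = -1
(d/p) = -1, so p is inert: (p) stays prime with e=1, f=2, g=1.
Therefore p is inert.

inert


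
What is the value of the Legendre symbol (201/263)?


p = 263 is prime, so compute (201/263) with the reciprocity algorithm (Jacobi-symbol steps: pull out 2s via (2/n), flip via reciprocity, reduce):
  reciprocity: (201/263) -> +(263/201)
  reduce: (62/201)
  pull out 2: (2/201) = +1  (since 201 mod 8 = 1)
  reciprocity: (31/201) -> +(201/31)
  reduce: (15/31)
  reciprocity: (15/31) -> -(31/15)
  reduce: (1/15)
  (1/15) = 1
Product of signs = -1
(201/263) = -1

-1


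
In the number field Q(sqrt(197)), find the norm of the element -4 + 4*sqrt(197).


N(a + b*sqrt(d)) = a^2 - d*b^2
= (-4)^2 - (197)*(4)^2
= 16 - 3152
= -3136

-3136


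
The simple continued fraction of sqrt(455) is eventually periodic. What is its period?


Run the CF algorithm for sqrt(455).
a_0 = floor(sqrt(455)) = 21; set m_0=0, q_0=1.
Recurrence: m' = q*a - m,  q' = (d - m'^2)/q,  a' = floor((a_0 + m')/q').
  step 1: m=21, q=14, a=3
  step 2: m=21, q=1, a=42
a_2 = 2*a_0 = 42, so the period closes here.
sqrt(455) = [21; 3, 42]
Period length = 2

2


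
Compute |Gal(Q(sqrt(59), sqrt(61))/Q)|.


The 2 square roots of distinct primes are multiplicatively independent over Q,
so [K:Q] = 2^2 and Gal(K/Q) is isomorphic to (Z/2Z)^2.
|Gal| = 2^2 = 4

4


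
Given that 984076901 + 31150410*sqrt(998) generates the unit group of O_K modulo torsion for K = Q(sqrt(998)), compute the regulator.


epsilon = 984076901 + 31150410*sqrt(998)
= 1.9682e+09
R = ln(1.9682e+09)
= 21.4004

21.4004
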